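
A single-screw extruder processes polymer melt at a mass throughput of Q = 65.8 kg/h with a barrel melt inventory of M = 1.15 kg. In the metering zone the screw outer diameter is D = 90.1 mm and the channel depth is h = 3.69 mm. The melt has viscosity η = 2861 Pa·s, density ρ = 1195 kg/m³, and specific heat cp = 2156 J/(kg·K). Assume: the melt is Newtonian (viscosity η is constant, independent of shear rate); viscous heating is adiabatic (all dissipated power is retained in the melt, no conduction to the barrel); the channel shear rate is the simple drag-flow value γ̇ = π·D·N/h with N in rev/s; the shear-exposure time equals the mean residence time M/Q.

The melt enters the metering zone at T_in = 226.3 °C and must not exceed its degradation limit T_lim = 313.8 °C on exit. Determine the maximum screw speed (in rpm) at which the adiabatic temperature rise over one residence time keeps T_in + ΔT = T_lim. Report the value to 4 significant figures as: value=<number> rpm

value=27.68 rpm

Convert throughput: Q = 65.8 kg/h = 65.8/3600 = 0.0182778 kg/s
t_res = M / Q_s = 1.15 / 0.0182778 = 62.9179 s
Geometry in SI: D = 90.1 mm → 0.0901 m, h = 3.69 mm → 0.00369 m
ΔT_a = T_lim − T_in = 313.8 °C − 226.3 °C = 87.5 K
Invert ΔT = ηγ̇²t_res/(ρcp) for γ̇: γ̇_max² = ΔT_a ρ cp / (η t_res) = 87.5·1195·2156 / (2861·62.9179) = 1252.37 s⁻²
Take the square root: γ̇_max = √(1252.37) = 35.3888 s⁻¹
N_max = γ̇_max h / (πD) = 35.3888·0.00369/(π·0.0901) = 0.461337 rev/s → ×60 = 27.6802 rpm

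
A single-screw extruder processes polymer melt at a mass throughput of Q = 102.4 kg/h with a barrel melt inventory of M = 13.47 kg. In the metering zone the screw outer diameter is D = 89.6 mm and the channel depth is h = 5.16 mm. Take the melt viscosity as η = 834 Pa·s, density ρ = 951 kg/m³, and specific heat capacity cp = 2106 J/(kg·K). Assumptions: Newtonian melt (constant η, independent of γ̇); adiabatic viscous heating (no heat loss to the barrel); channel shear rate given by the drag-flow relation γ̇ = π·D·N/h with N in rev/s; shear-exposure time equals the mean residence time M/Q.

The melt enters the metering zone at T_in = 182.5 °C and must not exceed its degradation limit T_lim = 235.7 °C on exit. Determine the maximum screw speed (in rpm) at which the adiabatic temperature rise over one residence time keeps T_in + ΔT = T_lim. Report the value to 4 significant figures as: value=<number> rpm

Convert throughput: Q = 102.4 kg/h = 102.4/3600 = 0.0284444 kg/s
Mean residence time: t_res = M/Q_s = 13.47 kg / 0.0284444 kg/s = 473.555 s
D = 89.6 mm = 0.0896 m;  h = 5.16 mm = 0.00516 m
Allowable rise: ΔT_a = T_lim − T_in = 235.7 − 182.5 = 53.2 K
γ̇_max² = ΔT_a·ρ·cp / (η·t_res) = [53.2 × 951 × 2106] / [834 × 473.555] = 269.783 s⁻²
γ̇_max = sqrt(269.783) = 16.4251 s⁻¹
N_max = γ̇_max·h / (π·D) = 16.4251 · 0.00516 / (π · 0.0896) = 0.301092 rev/s = 18.0655 rpm

value=18.07 rpm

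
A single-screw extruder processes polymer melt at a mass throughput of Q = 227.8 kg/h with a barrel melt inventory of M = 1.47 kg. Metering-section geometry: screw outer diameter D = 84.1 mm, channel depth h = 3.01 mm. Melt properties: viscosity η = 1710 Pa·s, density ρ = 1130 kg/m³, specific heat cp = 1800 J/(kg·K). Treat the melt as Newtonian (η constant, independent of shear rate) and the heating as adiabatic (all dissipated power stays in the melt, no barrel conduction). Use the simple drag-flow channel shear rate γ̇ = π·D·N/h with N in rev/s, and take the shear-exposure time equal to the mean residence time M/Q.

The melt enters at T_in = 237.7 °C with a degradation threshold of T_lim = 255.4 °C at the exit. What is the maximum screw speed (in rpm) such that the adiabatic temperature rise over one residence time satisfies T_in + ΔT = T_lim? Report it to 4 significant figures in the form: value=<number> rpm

Throughput in SI: Q_s = 227.8 kg/h ÷ 3600 s/h = 0.0632778 kg/s
t_res = M / Q_s = 1.47 ÷ 0.0632778 = 23.2309 s
D = 84.1 mm = 0.0841 m;  h = 3.01 mm = 0.00301 m
ΔT_a = T_lim − T_in = 255.4 °C − 237.7 °C = 17.7 K
Invert ΔT = ηγ̇²t_res/(ρcp) for γ̇: γ̇_max² = ΔT_a ρ cp / (η t_res) = 17.7·1130·1800 / (1710·23.2309) = 906.279 s⁻²
Take the square root: γ̇_max = √(906.279) = 30.1045 s⁻¹
Solve γ̇ = πDN/h for N: N_max = γ̇_max·h/(π·D) = 30.1045 × 0.00301 / (π × 0.0841) = 0.342966 rev/s = 20.578 rpm

value=20.58 rpm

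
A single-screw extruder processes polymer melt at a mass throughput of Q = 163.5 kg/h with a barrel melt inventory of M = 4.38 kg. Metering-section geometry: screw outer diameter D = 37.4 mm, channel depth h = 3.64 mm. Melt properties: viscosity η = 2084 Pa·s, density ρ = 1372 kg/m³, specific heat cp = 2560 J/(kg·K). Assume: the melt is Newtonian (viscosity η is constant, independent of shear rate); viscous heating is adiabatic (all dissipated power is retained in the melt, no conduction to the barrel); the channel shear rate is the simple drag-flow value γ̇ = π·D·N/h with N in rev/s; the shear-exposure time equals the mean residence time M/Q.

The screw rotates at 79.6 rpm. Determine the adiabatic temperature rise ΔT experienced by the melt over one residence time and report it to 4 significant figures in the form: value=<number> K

Q_s = Q / 3600 = 163.5 / 3600 = 0.0454167 kg/s
t_res = M / Q_s = 4.38 ÷ 0.0454167 = 96.4404 s
Geometry in metres: D = 37.4 mm → 0.0374 m, h = 3.64 mm → 0.00364 m; screw speed N = 79.6 rpm = 1.32667 rev/s
γ̇ = π·D·N / h = π · 0.0374 · 1.32667 / 0.00364 = 42.8235 s⁻¹
Adiabatic rise: ΔT = η γ̇² t_res / (ρ cp) = 2084·(42.8235)²·96.4404 / (1372·2560) = 104.936 K

value=104.9 K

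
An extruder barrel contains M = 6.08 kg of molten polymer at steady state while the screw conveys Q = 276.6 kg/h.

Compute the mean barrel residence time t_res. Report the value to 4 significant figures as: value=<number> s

Throughput in SI: Q_s = 276.6 kg/h ÷ 3600 s/h = 0.0768333 kg/s
t_res = M / Q_s = 6.08 ÷ 0.0768333 = 79.1323 s

value=79.13 s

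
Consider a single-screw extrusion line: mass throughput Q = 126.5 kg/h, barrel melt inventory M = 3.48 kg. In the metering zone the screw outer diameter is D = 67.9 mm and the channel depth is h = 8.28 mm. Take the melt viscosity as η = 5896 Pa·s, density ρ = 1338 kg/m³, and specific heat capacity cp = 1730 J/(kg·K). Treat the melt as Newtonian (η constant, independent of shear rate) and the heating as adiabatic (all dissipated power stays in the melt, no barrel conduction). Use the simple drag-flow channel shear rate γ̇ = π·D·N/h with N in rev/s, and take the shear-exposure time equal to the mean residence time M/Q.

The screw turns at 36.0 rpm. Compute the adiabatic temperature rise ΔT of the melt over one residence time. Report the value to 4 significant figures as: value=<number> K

value=60.27 K

Throughput in SI: Q_s = 126.5 kg/h ÷ 3600 s/h = 0.0351389 kg/s
Mean residence time: t_res = M/Q_s = 3.48 kg / 0.0351389 kg/s = 99.0356 s
D = 67.9 mm = 0.0679 m;  h = 8.28 mm = 0.00828 m;  N = 36.0 rpm / 60 = 0.6 rev/s
γ̇ = π D N / h = (π)(0.0679)(0.6) / 0.00828 = 15.4575 s⁻¹
ΔT = η·γ̇²·t_res / (ρ·cp) = 5896 · (15.4575)² · 99.0356 / (1338 · 1730) = 60.2737 K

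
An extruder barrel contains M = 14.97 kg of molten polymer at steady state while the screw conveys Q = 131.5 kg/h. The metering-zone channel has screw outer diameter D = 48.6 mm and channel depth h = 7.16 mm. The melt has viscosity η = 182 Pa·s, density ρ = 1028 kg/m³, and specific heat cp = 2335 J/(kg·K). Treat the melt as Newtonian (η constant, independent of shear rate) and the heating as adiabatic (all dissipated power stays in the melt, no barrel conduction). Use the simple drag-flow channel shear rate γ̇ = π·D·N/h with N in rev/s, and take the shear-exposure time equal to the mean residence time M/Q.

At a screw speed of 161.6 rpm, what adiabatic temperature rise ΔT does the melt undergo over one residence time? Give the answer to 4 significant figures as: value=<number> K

Throughput in SI: Q_s = 131.5 kg/h ÷ 3600 s/h = 0.0365278 kg/s
t_res = M / Q_s = 14.97 ÷ 0.0365278 = 409.825 s
D = 48.6 mm = 0.0486 m;  h = 7.16 mm = 0.00716 m;  N = 161.6 rpm / 60 = 2.69333 rev/s
γ̇ = π D N / h = (π)(0.0486)(2.69333) / 0.00716 = 57.4332 s⁻¹
ΔT = η·γ̇²·t_res/(ρ·cp) = [182 × 57.4332² × 409.825] / [1028 × 2335] = 102.498 K

value=102.5 K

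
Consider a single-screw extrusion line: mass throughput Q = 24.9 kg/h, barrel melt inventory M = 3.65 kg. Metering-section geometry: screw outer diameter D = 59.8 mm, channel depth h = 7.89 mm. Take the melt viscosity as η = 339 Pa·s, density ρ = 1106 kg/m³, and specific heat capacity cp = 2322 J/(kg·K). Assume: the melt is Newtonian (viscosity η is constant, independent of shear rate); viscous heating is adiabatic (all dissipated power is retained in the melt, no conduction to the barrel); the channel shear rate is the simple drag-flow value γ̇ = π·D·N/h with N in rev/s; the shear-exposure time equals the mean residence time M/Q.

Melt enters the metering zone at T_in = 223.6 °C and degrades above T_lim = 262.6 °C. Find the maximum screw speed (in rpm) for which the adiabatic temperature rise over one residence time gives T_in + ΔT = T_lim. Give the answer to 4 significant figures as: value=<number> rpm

Throughput in SI: Q_s = 24.9 kg/h ÷ 3600 s/h = 0.00691667 kg/s
Mean residence time: t_res = M/Q_s = 3.65 kg / 0.00691667 kg/s = 527.711 s
Convert to metres: D = 0.0598 m, h = 0.00789 m
ΔT_a = T_lim − T_in = 262.6 − 223.6 = 39 K
Invert ΔT = ηγ̇²t_res/(ρcp) for γ̇: γ̇_max² = ΔT_a ρ cp / (η t_res) = 39·1106·2322 / (339·527.711) = 559.869 s⁻²
γ̇_max = √559.869 = 23.6615 s⁻¹
Solve γ̇ = πDN/h for N: N_max = γ̇_max·h/(π·D) = 23.6615 × 0.00789 / (π × 0.0598) = 0.993732 rev/s = 59.6239 rpm

value=59.62 rpm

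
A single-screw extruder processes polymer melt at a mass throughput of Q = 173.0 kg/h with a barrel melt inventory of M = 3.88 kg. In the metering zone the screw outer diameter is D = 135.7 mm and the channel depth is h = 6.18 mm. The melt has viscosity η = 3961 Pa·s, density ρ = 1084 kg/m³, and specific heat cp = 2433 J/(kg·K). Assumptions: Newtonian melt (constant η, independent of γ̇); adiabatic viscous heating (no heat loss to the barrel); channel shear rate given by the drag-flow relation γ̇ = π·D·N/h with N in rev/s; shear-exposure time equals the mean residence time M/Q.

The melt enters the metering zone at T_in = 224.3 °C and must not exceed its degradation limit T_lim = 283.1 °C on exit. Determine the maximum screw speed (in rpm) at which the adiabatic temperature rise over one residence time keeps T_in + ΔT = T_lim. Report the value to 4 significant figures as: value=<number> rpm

value=19.15 rpm

Convert throughput: Q = 173.0 kg/h = 173.0/3600 = 0.0480556 kg/s
t_res = M / Q_s = 3.88 / 0.0480556 = 80.7399 s
Geometry in SI: D = 135.7 mm → 0.1357 m, h = 6.18 mm → 0.00618 m
ΔT_a = T_lim − T_in = 283.1 − 224.3 = 58.8 K
Invert ΔT = ηγ̇²t_res/(ρcp) for γ̇: γ̇_max² = ΔT_a ρ cp / (η t_res) = 58.8·1084·2433 / (3961·80.7399) = 484.904 s⁻²
γ̇_max = sqrt(484.904) = 22.0205 s⁻¹
Solve γ̇ = πDN/h for N: N_max = γ̇_max·h/(π·D) = 22.0205 × 0.00618 / (π × 0.1357) = 0.319217 rev/s = 19.153 rpm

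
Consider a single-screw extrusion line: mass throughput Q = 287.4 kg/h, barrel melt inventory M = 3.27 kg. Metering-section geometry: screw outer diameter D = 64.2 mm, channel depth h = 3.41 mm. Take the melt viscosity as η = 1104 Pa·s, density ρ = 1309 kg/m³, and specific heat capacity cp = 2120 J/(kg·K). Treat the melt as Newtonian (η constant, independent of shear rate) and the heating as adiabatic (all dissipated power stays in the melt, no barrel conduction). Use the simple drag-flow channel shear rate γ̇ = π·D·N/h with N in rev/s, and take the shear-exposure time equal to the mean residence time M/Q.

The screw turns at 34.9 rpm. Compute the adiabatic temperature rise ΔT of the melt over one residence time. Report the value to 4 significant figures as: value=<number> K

Throughput in SI: Q_s = 287.4 kg/h ÷ 3600 s/h = 0.0798333 kg/s
t_res = M / Q_s = 3.27 ÷ 0.0798333 = 40.9603 s
D = 64.2 mm = 0.0642 m;  h = 3.41 mm = 0.00341 m;  N = 34.9 rpm / 60 = 0.581667 rev/s
Shear rate: γ̇ = πDN/h = π·0.0642·0.581667/0.00341 = 34.4037 s⁻¹
ΔT = η·γ̇²·t_res / (ρ·cp) = 1104 · (34.4037)² · 40.9603 / (1309 · 2120) = 19.2871 K

value=19.29 K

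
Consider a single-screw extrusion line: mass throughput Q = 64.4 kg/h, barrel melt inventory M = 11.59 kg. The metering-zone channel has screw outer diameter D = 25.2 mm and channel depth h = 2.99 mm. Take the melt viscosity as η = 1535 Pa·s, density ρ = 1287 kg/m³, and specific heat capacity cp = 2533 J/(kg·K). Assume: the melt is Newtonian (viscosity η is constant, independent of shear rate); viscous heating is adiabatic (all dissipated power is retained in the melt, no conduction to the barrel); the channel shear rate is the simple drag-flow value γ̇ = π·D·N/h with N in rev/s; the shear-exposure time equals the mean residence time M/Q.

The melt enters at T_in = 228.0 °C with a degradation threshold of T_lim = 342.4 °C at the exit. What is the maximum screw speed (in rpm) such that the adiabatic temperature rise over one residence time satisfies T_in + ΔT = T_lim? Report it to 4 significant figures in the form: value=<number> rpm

Throughput in SI: Q_s = 64.4 kg/h ÷ 3600 s/h = 0.0178889 kg/s
Mean residence time: t_res = M/Q_s = 11.59 kg / 0.0178889 kg/s = 647.888 s
Geometry in SI: D = 25.2 mm → 0.0252 m, h = 2.99 mm → 0.00299 m
ΔT_a = T_lim − T_in = 342.4 °C − 228.0 °C = 114.4 K
γ̇_max² = ΔT_a·ρ·cp/(η·t_res) = 114.4·1287·2533/(1535·647.888) = 375 s⁻²
Take the square root: γ̇_max = √(375) = 19.3649 s⁻¹
Solve γ̇ = πDN/h for N: N_max = γ̇_max·h/(π·D) = 19.3649 × 0.00299 / (π × 0.0252) = 0.731369 rev/s = 43.8821 rpm

value=43.88 rpm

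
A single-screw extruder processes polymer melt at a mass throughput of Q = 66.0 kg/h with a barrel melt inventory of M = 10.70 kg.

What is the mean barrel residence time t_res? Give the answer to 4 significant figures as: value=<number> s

Throughput in SI: Q_s = 66.0 kg/h ÷ 3600 s/h = 0.0183333 kg/s
t_res = M / Q_s = 10.70 ÷ 0.0183333 = 583.636 s

value=583.6 s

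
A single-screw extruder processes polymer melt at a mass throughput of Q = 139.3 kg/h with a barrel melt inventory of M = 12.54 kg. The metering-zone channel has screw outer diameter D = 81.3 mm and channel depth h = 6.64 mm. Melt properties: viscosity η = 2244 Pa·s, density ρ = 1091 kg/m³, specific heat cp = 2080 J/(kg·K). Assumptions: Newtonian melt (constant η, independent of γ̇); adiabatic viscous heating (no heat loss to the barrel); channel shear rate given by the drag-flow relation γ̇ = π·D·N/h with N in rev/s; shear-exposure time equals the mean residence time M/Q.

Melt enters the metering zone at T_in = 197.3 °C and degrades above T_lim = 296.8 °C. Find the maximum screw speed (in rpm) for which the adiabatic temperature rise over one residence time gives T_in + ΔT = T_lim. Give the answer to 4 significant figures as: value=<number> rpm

value=27.49 rpm

Throughput in SI: Q_s = 139.3 kg/h ÷ 3600 s/h = 0.0386944 kg/s
t_res = M / Q_s = 12.54 ÷ 0.0386944 = 324.078 s
Geometry in SI: D = 81.3 mm → 0.0813 m, h = 6.64 mm → 0.00664 m
Allowable rise: ΔT_a = T_lim − T_in = 296.8 − 197.3 = 99.5 K
γ̇_max² = ΔT_a·ρ·cp/(η·t_res) = 99.5·1091·2080/(2244·324.078) = 310.484 s⁻²
Take the square root: γ̇_max = √(310.484) = 17.6206 s⁻¹
N_max = γ̇_max·h / (π·D) = 17.6206 · 0.00664 / (π · 0.0813) = 0.458086 rev/s = 27.4852 rpm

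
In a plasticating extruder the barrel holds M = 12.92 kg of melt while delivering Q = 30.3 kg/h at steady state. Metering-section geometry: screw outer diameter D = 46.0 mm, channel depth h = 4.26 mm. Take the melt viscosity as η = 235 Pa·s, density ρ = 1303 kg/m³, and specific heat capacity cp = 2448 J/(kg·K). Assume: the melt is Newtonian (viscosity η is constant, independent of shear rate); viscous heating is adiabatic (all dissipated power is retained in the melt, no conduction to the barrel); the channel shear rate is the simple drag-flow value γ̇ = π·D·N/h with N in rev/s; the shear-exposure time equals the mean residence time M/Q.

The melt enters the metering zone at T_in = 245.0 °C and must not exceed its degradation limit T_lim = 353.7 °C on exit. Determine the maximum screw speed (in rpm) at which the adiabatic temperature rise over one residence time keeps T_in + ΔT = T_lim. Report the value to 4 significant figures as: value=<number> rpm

Q_s = Q / 3600 = 30.3 / 3600 = 0.00841667 kg/s
t_res = M / Q_s = 12.92 / 0.00841667 = 1535.05 s
D = 46.0 mm = 0.046 m;  h = 4.26 mm = 0.00426 m
ΔT_a = T_lim − T_in = 353.7 − 245.0 = 108.7 K
Invert ΔT = ηγ̇²t_res/(ρcp) for γ̇: γ̇_max² = ΔT_a ρ cp / (η t_res) = 108.7·1303·2448 / (235·1535.05) = 961.159 s⁻²
γ̇_max = sqrt(961.159) = 31.0026 s⁻¹
N_max = γ̇_max·h / (π·D) = 31.0026 · 0.00426 / (π · 0.046) = 0.913902 rev/s = 54.8341 rpm

value=54.83 rpm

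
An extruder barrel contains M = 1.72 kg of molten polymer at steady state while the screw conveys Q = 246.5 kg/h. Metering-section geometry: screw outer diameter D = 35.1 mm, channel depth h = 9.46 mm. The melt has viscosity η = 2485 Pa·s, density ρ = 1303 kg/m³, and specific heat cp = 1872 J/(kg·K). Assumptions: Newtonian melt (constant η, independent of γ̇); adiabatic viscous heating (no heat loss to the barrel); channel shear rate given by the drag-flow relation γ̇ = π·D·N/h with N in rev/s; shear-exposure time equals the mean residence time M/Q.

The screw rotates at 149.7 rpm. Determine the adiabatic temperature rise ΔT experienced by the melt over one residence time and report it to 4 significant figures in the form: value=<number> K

value=21.65 K

Throughput in SI: Q_s = 246.5 kg/h ÷ 3600 s/h = 0.0684722 kg/s
Mean residence time: t_res = M/Q_s = 1.72 kg / 0.0684722 kg/s = 25.1197 s
Geometry in metres: D = 35.1 mm → 0.0351 m, h = 9.46 mm → 0.00946 m; screw speed N = 149.7 rpm = 2.495 rev/s
Shear rate: γ̇ = πDN/h = π·0.0351·2.495/0.00946 = 29.0828 s⁻¹
ΔT = η·γ̇²·t_res/(ρ·cp) = [2485 × 29.0828² × 25.1197] / [1303 × 1872] = 21.6453 K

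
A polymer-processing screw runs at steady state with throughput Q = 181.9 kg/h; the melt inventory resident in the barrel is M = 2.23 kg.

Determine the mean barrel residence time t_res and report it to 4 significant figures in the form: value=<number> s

Convert throughput: Q = 181.9 kg/h = 181.9/3600 = 0.0505278 kg/s
t_res = M / Q_s = 2.23 / 0.0505278 = 44.1341 s

value=44.13 s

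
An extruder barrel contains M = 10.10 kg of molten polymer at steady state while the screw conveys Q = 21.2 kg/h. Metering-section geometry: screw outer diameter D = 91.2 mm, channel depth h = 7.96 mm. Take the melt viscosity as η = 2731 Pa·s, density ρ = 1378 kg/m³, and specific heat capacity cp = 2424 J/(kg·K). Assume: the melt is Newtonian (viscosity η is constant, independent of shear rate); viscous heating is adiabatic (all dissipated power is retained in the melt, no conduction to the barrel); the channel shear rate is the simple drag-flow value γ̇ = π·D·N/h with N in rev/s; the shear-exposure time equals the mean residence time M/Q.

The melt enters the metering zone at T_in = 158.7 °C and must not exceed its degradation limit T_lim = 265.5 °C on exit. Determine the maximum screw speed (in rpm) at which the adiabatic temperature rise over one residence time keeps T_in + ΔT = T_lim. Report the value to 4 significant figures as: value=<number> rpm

value=14.55 rpm

Convert throughput: Q = 21.2 kg/h = 21.2/3600 = 0.00588889 kg/s
t_res = M / Q_s = 10.10 ÷ 0.00588889 = 1715.09 s
D = 91.2 mm = 0.0912 m;  h = 7.96 mm = 0.00796 m
ΔT_a = T_lim − T_in = 265.5 − 158.7 = 106.8 K
Invert ΔT = ηγ̇²t_res/(ρcp) for γ̇: γ̇_max² = ΔT_a ρ cp / (η t_res) = 106.8·1378·2424 / (2731·1715.09) = 76.1629 s⁻²
γ̇_max = sqrt(76.1629) = 8.72713 s⁻¹
Solve γ̇ = πDN/h for N: N_max = γ̇_max·h/(π·D) = 8.72713 × 0.00796 / (π × 0.0912) = 0.24246 rev/s = 14.5476 rpm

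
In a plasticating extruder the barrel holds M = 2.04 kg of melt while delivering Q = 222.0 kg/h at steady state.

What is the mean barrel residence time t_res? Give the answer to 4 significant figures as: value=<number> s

value=33.08 s

Q_s = Q / 3600 = 222.0 / 3600 = 0.0616667 kg/s
t_res = M / Q_s = 2.04 / 0.0616667 = 33.0811 s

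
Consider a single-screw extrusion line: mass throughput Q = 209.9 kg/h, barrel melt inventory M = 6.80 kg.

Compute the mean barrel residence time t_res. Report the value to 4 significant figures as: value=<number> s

value=116.6 s

Convert throughput: Q = 209.9 kg/h = 209.9/3600 = 0.0583056 kg/s
t_res = M / Q_s = 6.80 / 0.0583056 = 116.627 s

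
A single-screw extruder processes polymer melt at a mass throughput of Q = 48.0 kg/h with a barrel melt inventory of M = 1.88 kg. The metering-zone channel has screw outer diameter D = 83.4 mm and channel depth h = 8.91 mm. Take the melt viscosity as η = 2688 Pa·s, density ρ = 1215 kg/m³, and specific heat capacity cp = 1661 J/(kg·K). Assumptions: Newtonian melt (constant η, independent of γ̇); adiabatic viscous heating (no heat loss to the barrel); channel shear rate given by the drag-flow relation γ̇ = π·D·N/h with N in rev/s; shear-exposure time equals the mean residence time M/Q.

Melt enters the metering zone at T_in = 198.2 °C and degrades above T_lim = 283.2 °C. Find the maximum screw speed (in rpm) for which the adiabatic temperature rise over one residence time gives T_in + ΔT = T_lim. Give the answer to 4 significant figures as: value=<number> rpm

Convert throughput: Q = 48.0 kg/h = 48.0/3600 = 0.0133333 kg/s
t_res = M / Q_s = 1.88 / 0.0133333 = 141 s
Convert to metres: D = 0.0834 m, h = 0.00891 m
Allowable rise: ΔT_a = T_lim − T_in = 283.2 − 198.2 = 85 K
γ̇_max² = ΔT_a·ρ·cp / (η·t_res) = [85 × 1215 × 1661] / [2688 × 141] = 452.602 s⁻²
Take the square root: γ̇_max = √(452.602) = 21.2744 s⁻¹
N_max = γ̇_max h / (πD) = 21.2744·0.00891/(π·0.0834) = 0.723469 rev/s → ×60 = 43.4081 rpm

value=43.41 rpm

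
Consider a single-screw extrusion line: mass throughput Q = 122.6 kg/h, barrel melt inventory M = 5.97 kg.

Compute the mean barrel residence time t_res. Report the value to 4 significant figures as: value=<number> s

Convert throughput: Q = 122.6 kg/h = 122.6/3600 = 0.0340556 kg/s
Mean residence time: t_res = M/Q_s = 5.97 kg / 0.0340556 kg/s = 175.302 s

value=175.3 s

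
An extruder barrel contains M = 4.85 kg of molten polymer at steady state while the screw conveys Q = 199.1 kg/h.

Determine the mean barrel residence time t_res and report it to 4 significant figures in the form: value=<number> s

value=87.69 s

Throughput in SI: Q_s = 199.1 kg/h ÷ 3600 s/h = 0.0553056 kg/s
Mean residence time: t_res = M/Q_s = 4.85 kg / 0.0553056 kg/s = 87.6946 s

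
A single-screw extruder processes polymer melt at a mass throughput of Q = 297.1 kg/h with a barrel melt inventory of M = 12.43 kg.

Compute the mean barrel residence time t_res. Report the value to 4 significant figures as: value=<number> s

Convert throughput: Q = 297.1 kg/h = 297.1/3600 = 0.0825278 kg/s
Mean residence time: t_res = M/Q_s = 12.43 kg / 0.0825278 kg/s = 150.616 s

value=150.6 s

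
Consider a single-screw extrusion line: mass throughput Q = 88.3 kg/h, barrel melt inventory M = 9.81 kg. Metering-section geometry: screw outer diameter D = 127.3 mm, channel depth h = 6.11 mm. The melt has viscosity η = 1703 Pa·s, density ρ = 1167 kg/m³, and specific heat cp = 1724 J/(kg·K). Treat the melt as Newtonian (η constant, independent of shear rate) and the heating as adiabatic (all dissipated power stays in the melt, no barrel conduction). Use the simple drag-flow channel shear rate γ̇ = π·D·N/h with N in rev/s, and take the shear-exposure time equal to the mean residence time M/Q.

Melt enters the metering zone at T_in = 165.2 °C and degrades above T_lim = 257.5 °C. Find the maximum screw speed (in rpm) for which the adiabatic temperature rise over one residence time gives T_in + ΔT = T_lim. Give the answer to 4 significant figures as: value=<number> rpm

value=15.14 rpm

Q_s = Q / 3600 = 88.3 / 3600 = 0.0245278 kg/s
t_res = M / Q_s = 9.81 ÷ 0.0245278 = 399.955 s
Convert to metres: D = 0.1273 m, h = 0.00611 m
ΔT_a = T_lim − T_in = 257.5 °C − 165.2 °C = 92.3 K
γ̇_max² = ΔT_a·ρ·cp/(η·t_res) = 92.3·1167·1724/(1703·399.955) = 272.637 s⁻²
γ̇_max = sqrt(272.637) = 16.5117 s⁻¹
N_max = γ̇_max·h / (π·D) = 16.5117 · 0.00611 / (π · 0.1273) = 0.252264 rev/s = 15.1358 rpm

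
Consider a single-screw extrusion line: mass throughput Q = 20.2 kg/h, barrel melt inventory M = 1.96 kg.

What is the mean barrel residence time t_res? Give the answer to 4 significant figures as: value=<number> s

Throughput in SI: Q_s = 20.2 kg/h ÷ 3600 s/h = 0.00561111 kg/s
t_res = M / Q_s = 1.96 ÷ 0.00561111 = 349.307 s

value=349.3 s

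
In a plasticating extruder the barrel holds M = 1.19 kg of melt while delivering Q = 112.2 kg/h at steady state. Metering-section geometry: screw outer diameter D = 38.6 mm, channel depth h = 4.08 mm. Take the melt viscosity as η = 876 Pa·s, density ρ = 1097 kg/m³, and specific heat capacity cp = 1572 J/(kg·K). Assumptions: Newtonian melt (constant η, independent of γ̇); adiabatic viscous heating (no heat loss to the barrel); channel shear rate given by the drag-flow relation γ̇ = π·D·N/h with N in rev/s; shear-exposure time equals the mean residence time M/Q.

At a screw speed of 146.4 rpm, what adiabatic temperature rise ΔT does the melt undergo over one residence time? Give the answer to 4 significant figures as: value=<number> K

Q_s = Q / 3600 = 112.2 / 3600 = 0.0311667 kg/s
Mean residence time: t_res = M/Q_s = 1.19 kg / 0.0311667 kg/s = 38.1818 s
Geometry in metres: D = 38.6 mm → 0.0386 m, h = 4.08 mm → 0.00408 m; screw speed N = 146.4 rpm = 2.44 rev/s
Shear rate: γ̇ = πDN/h = π·0.0386·2.44/0.00408 = 72.5215 s⁻¹
Adiabatic rise: ΔT = η γ̇² t_res / (ρ cp) = 876·(72.5215)²·38.1818 / (1097·1572) = 102.008 K

value=102.0 K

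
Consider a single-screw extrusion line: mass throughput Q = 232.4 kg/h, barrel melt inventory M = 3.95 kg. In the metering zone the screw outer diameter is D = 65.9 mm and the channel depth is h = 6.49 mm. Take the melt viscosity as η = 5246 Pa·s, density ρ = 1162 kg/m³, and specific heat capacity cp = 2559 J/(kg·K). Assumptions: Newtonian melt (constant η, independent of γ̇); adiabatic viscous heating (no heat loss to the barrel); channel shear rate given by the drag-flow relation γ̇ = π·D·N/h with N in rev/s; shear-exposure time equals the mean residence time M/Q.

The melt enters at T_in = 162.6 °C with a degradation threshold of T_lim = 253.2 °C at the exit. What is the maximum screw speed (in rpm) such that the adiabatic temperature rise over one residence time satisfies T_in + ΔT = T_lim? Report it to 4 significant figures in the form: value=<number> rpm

value=54.49 rpm

Convert throughput: Q = 232.4 kg/h = 232.4/3600 = 0.0645556 kg/s
t_res = M / Q_s = 3.95 / 0.0645556 = 61.1876 s
Convert to metres: D = 0.0659 m, h = 0.00649 m
Allowable rise: ΔT_a = T_lim − T_in = 253.2 − 162.6 = 90.6 K
Invert ΔT = ηγ̇²t_res/(ρcp) for γ̇: γ̇_max² = ΔT_a ρ cp / (η t_res) = 90.6·1162·2559 / (5246·61.1876) = 839.292 s⁻²
γ̇_max = sqrt(839.292) = 28.9705 s⁻¹
N_max = γ̇_max·h / (π·D) = 28.9705 · 0.00649 / (π · 0.0659) = 0.908167 rev/s = 54.49 rpm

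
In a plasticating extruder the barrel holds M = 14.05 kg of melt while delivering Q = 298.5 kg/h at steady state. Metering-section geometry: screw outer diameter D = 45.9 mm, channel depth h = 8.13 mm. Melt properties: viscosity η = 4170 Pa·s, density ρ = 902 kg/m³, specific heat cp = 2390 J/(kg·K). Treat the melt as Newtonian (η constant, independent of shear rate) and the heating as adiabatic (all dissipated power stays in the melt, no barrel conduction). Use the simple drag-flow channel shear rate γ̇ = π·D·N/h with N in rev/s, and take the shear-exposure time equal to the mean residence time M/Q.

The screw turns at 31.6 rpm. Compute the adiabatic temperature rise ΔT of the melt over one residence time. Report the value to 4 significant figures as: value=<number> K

Convert throughput: Q = 298.5 kg/h = 298.5/3600 = 0.0829167 kg/s
t_res = M / Q_s = 14.05 ÷ 0.0829167 = 169.447 s
Geometry in metres: D = 45.9 mm → 0.0459 m, h = 8.13 mm → 0.00813 m; screw speed N = 31.6 rpm = 0.526667 rev/s
Shear rate: γ̇ = πDN/h = π·0.0459·0.526667/0.00813 = 9.34131 s⁻¹
Adiabatic rise: ΔT = η γ̇² t_res / (ρ cp) = 4170·(9.34131)²·169.447 / (902·2390) = 28.601 K

value=28.60 K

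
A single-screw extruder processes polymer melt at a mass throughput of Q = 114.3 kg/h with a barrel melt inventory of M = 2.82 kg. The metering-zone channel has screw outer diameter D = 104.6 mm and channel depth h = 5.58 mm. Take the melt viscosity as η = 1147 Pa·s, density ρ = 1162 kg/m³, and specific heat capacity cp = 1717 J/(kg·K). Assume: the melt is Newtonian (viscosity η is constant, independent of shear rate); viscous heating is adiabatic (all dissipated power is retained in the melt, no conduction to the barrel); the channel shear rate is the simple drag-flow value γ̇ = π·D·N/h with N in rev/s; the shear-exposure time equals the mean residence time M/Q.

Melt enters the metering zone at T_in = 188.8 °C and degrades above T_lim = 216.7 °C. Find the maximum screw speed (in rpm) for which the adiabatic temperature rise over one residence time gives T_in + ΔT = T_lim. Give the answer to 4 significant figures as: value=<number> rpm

Throughput in SI: Q_s = 114.3 kg/h ÷ 3600 s/h = 0.03175 kg/s
t_res = M / Q_s = 2.82 ÷ 0.03175 = 88.8189 s
Convert to metres: D = 0.1046 m, h = 0.00558 m
Allowable rise: ΔT_a = T_lim − T_in = 216.7 − 188.8 = 27.9 K
γ̇_max² = ΔT_a·ρ·cp / (η·t_res) = [27.9 × 1162 × 1717] / [1147 × 88.8189] = 546.401 s⁻²
Take the square root: γ̇_max = √(546.401) = 23.3752 s⁻¹
N_max = γ̇_max·h / (π·D) = 23.3752 · 0.00558 / (π · 0.1046) = 0.396925 rev/s = 23.8155 rpm

value=23.82 rpm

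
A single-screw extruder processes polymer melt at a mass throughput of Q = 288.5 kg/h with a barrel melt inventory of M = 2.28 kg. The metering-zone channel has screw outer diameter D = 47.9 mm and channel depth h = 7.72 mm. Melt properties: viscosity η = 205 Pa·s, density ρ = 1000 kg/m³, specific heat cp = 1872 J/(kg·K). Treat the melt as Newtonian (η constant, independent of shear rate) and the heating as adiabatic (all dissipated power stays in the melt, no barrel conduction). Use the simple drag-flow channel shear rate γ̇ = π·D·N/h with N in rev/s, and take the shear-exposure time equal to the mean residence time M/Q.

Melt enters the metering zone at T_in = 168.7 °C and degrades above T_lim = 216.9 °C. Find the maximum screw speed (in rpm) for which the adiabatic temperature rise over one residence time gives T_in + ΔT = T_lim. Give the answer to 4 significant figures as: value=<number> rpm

value=382.9 rpm

Q_s = Q / 3600 = 288.5 / 3600 = 0.0801389 kg/s
t_res = M / Q_s = 2.28 ÷ 0.0801389 = 28.4506 s
Geometry in SI: D = 47.9 mm → 0.0479 m, h = 7.72 mm → 0.00772 m
ΔT_a = T_lim − T_in = 216.9 − 168.7 = 48.2 K
γ̇_max² = ΔT_a·ρ·cp/(η·t_res) = 48.2·1000·1872/(205·28.4506) = 15470.6 s⁻²
γ̇_max = √15470.6 = 124.381 s⁻¹
N_max = γ̇_max·h / (π·D) = 124.381 · 0.00772 / (π · 0.0479) = 6.38095 rev/s = 382.857 rpm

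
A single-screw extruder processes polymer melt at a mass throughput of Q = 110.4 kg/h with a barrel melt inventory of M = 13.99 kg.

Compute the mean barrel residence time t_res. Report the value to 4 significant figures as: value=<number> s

Throughput in SI: Q_s = 110.4 kg/h ÷ 3600 s/h = 0.0306667 kg/s
t_res = M / Q_s = 13.99 / 0.0306667 = 456.196 s

value=456.2 s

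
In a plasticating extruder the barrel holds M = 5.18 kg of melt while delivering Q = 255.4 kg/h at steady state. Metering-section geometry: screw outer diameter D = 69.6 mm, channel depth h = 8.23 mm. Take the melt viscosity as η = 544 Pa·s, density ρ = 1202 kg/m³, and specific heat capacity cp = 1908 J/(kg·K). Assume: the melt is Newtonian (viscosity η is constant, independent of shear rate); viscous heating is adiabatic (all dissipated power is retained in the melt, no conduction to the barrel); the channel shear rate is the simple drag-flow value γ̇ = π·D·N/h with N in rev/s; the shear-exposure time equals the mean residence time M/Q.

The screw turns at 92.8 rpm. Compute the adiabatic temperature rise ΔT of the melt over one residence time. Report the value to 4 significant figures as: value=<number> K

Throughput in SI: Q_s = 255.4 kg/h ÷ 3600 s/h = 0.0709444 kg/s
t_res = M / Q_s = 5.18 ÷ 0.0709444 = 73.0149 s
Geometry in metres: D = 69.6 mm → 0.0696 m, h = 8.23 mm → 0.00823 m; screw speed N = 92.8 rpm = 1.54667 rev/s
Shear rate: γ̇ = πDN/h = π·0.0696·1.54667/0.00823 = 41.0919 s⁻¹
Adiabatic rise: ΔT = η γ̇² t_res / (ρ cp) = 544·(41.0919)²·73.0149 / (1202·1908) = 29.2442 K

value=29.24 K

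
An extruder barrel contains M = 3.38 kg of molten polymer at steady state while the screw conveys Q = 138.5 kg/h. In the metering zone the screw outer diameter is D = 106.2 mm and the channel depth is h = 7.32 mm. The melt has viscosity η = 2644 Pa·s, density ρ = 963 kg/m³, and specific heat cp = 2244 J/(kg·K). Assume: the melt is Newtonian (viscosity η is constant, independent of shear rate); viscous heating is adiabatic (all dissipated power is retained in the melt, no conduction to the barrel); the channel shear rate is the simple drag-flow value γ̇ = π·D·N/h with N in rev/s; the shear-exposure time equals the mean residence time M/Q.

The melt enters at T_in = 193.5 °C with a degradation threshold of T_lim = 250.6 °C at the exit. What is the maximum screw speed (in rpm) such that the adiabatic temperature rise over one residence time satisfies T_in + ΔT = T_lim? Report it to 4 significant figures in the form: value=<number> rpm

value=30.34 rpm

Convert throughput: Q = 138.5 kg/h = 138.5/3600 = 0.0384722 kg/s
Mean residence time: t_res = M/Q_s = 3.38 kg / 0.0384722 kg/s = 87.8556 s
D = 106.2 mm = 0.1062 m;  h = 7.32 mm = 0.00732 m
ΔT_a = T_lim − T_in = 250.6 °C − 193.5 °C = 57.1 K
Invert ΔT = ηγ̇²t_res/(ρcp) for γ̇: γ̇_max² = ΔT_a ρ cp / (η t_res) = 57.1·963·2244 / (2644·87.8556) = 531.195 s⁻²
γ̇_max = sqrt(531.195) = 23.0477 s⁻¹
N_max = γ̇_max·h / (π·D) = 23.0477 · 0.00732 / (π · 0.1062) = 0.505666 rev/s = 30.34 rpm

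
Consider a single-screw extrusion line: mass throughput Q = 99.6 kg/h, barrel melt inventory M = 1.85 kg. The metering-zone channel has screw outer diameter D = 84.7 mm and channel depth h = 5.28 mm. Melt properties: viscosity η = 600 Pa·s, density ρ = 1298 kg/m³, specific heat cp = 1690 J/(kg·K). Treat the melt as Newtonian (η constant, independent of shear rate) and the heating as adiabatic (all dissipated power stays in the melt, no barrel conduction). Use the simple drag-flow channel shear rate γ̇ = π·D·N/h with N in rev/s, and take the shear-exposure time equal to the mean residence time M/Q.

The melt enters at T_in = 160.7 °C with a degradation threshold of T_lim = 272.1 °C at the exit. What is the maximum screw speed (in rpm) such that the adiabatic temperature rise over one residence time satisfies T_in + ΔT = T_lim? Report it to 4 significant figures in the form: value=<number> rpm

Throughput in SI: Q_s = 99.6 kg/h ÷ 3600 s/h = 0.0276667 kg/s
t_res = M / Q_s = 1.85 / 0.0276667 = 66.8675 s
Convert to metres: D = 0.0847 m, h = 0.00528 m
ΔT_a = T_lim − T_in = 272.1 − 160.7 = 111.4 K
γ̇_max² = ΔT_a·ρ·cp/(η·t_res) = 111.4·1298·1690/(600·66.8675) = 6090.89 s⁻²
Take the square root: γ̇_max = √(6090.89) = 78.0441 s⁻¹
N_max = γ̇_max·h / (π·D) = 78.0441 · 0.00528 / (π · 0.0847) = 1.54861 rev/s = 92.9163 rpm

value=92.92 rpm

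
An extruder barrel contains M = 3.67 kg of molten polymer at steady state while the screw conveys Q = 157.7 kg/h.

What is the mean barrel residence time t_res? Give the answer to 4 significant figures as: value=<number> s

value=83.78 s

Throughput in SI: Q_s = 157.7 kg/h ÷ 3600 s/h = 0.0438056 kg/s
t_res = M / Q_s = 3.67 ÷ 0.0438056 = 83.7793 s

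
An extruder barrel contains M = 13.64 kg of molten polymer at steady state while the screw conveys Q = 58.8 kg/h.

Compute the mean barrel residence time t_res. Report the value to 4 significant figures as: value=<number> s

value=835.1 s

Q_s = Q / 3600 = 58.8 / 3600 = 0.0163333 kg/s
t_res = M / Q_s = 13.64 ÷ 0.0163333 = 835.102 s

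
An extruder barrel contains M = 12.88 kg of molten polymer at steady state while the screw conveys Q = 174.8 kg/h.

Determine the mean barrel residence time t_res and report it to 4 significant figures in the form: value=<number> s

Throughput in SI: Q_s = 174.8 kg/h ÷ 3600 s/h = 0.0485556 kg/s
t_res = M / Q_s = 12.88 / 0.0485556 = 265.263 s

value=265.3 s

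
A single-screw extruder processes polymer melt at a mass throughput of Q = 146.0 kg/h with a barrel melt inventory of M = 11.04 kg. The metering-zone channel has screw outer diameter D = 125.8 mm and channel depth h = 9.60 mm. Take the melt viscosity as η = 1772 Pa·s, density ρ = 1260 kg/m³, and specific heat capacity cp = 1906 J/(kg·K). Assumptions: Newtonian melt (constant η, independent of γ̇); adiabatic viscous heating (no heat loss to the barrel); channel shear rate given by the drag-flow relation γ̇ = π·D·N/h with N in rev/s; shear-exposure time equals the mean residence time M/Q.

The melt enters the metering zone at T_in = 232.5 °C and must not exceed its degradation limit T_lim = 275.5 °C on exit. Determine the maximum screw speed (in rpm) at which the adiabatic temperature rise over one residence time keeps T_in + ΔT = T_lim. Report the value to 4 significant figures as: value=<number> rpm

Throughput in SI: Q_s = 146.0 kg/h ÷ 3600 s/h = 0.0405556 kg/s
Mean residence time: t_res = M/Q_s = 11.04 kg / 0.0405556 kg/s = 272.219 s
D = 125.8 mm = 0.1258 m;  h = 9.60 mm = 0.0096 m
ΔT_a = T_lim − T_in = 275.5 − 232.5 = 43 K
γ̇_max² = ΔT_a·ρ·cp / (η·t_res) = [43 × 1260 × 1906] / [1772 × 272.219] = 214.082 s⁻²
Take the square root: γ̇_max = √(214.082) = 14.6315 s⁻¹
N_max = γ̇_max·h / (π·D) = 14.6315 · 0.0096 / (π · 0.1258) = 0.355411 rev/s = 21.3246 rpm

value=21.32 rpm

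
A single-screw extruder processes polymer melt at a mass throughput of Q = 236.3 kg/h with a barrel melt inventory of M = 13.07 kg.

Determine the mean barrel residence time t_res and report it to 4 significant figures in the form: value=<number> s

Q_s = Q / 3600 = 236.3 / 3600 = 0.0656389 kg/s
t_res = M / Q_s = 13.07 ÷ 0.0656389 = 199.12 s

value=199.1 s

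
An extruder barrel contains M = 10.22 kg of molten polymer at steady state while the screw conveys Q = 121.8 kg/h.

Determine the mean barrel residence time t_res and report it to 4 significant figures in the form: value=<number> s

Convert throughput: Q = 121.8 kg/h = 121.8/3600 = 0.0338333 kg/s
t_res = M / Q_s = 10.22 ÷ 0.0338333 = 302.069 s

value=302.1 s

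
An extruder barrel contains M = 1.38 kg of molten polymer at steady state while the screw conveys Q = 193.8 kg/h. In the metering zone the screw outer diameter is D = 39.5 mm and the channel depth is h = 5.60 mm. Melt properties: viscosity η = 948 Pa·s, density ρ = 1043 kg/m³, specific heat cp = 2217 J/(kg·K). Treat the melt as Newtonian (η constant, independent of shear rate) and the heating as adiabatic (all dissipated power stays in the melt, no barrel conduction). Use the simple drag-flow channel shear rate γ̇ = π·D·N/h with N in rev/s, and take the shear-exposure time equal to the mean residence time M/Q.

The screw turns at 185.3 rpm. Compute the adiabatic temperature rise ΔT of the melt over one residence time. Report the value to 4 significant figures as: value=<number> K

Throughput in SI: Q_s = 193.8 kg/h ÷ 3600 s/h = 0.0538333 kg/s
Mean residence time: t_res = M/Q_s = 1.38 kg / 0.0538333 kg/s = 25.6347 s
Convert to SI: D = 0.0395 m, h = 0.0056 m, N = 185.3/60 = 3.08833 rev/s
Shear rate: γ̇ = πDN/h = π·0.0395·3.08833/0.0056 = 68.4358 s⁻¹
ΔT = η·γ̇²·t_res/(ρ·cp) = [948 × 68.4358² × 25.6347] / [1043 × 2217] = 49.2212 K

value=49.22 K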